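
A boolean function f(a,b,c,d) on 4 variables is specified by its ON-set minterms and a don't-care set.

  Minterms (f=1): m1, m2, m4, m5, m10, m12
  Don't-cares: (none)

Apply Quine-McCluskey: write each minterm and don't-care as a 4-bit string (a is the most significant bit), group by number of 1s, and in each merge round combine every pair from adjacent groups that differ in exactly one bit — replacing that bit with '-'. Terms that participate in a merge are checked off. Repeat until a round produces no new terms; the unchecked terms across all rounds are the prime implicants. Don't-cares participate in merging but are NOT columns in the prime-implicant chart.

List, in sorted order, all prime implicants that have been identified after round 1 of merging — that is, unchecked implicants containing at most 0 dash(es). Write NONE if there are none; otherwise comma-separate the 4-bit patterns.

NONE

[col 0] 0001*, 0010*, 0100*, 0101*, 1010*, 1100*
[col 1] -010, -100, 0-01, 010-
Prime implicants: -010, -100, 0-01, 010-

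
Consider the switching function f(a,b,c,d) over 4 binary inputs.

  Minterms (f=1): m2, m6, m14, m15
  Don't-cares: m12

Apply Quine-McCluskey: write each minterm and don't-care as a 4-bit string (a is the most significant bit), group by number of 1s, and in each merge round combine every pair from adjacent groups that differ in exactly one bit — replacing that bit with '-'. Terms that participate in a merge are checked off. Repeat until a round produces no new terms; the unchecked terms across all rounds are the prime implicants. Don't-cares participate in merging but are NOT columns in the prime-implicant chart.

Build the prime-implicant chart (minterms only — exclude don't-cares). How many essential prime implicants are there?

[col 0] 0010*, 0110*, 1100*, 1110*, 1111*
[col 1] -110, 0-10, 11-0, 111-
Prime implicants: -110, 0-10, 11-0, 111-
PI chart (minterm → PIs covering it):
  2 | 0-10  (sole → essential)
  6 | -110,0-10
  14 | -110,11-0,111-
  15 | 111-  (sole → essential)
Essential prime implicants: 0-10, 111-

2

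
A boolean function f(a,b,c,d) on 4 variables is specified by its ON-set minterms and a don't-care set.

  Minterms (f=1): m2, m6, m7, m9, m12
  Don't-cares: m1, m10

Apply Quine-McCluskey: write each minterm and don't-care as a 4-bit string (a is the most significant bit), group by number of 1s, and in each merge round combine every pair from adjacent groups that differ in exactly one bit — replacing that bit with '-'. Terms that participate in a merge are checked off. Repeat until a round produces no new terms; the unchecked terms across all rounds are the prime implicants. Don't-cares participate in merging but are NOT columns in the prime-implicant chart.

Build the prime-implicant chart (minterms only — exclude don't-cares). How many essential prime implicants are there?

3

Round 0: 0001✓ 0010✓ 0110✓ 0111✓ 1001✓ 1010✓ 1100
Round 1: -001 -010 0-10 011-
PIs = {-001, -010, 0-10, 011-, 1100}
Coverage chart:
  m2: -010,0-10
  m6: 0-10,011-
  m7: 011- ←essential
  m9: -001 ←essential
  m12: 1100 ←essential
Essential: -001, 011-, 1100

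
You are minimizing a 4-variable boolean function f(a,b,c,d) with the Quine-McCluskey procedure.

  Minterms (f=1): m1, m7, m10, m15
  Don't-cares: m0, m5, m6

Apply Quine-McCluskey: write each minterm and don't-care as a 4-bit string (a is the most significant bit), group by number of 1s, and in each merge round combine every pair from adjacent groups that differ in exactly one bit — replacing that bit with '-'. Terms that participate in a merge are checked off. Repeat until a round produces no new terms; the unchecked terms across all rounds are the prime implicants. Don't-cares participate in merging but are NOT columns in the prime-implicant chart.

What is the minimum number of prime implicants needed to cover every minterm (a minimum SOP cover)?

3

Round 0: 0000✓ 0001✓ 0101✓ 0110✓ 0111✓ 1010 1111✓
Round 1: -111 0-01 000- 01-1 011-
PIs = {-111, 0-01, 000-, 01-1, 011-, 1010}
Coverage chart:
  m1: 0-01,000-
  m7: -111,01-1,011-
  m10: 1010 ←essential
  m15: -111 ←essential
Essential: -111, 1010
Petrick residual → 0-01
Min cover (3 terms): bcd + a'c'd + ab'cd'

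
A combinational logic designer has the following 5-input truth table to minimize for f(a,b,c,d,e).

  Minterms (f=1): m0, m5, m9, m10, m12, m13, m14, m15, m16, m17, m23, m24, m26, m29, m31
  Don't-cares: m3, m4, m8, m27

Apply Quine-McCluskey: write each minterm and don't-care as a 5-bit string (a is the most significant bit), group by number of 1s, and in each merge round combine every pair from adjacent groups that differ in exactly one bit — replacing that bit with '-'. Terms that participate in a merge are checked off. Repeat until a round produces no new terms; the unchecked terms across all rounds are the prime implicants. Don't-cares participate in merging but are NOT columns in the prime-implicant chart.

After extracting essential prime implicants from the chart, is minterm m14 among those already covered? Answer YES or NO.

[col 0] 00000*, 00011, 00100*, 00101*, 01000*, 01001*, 01010*, 01100*, 01101*, 01110*, 01111*, 10000*, 10001*, 10111*, 11000*, 11010*, 11011*, 11101*, 11111*
[col 1] -0000*, -1000*, -1010*, -1101*, -1111*, 0-000*, 0-100*, 0-101*, 00-00*, 0010-*, 01-00*, 01-01*, 01-10*, 010-0*, 0100-*, 011-0*, 011-1*, 0110-*, 0111-*, 1-000*, 1-111, 1000-, 11-11, 110-0*, 1101-, 111-1*
[col 2] --000, -10-0, -11-1, 0--00, 0-10-, 01--0, 01-0-, 011--
Prime implicants: --000, -10-0, -11-1, 0--00, 0-10-, 00011, 01--0, 01-0-, 011--, 1-111, 1000-, 11-11, 1101-
PI chart (minterm → PIs covering it):
  0 | --000,0--00
  5 | 0-10-  (sole → essential)
  9 | 01-0-  (sole → essential)
  10 | -10-0,01--0
  12 | 0--00,0-10-,01--0,01-0-,011--
  13 | -11-1,0-10-,01-0-,011--
  14 | 01--0,011--
  15 | -11-1,011--
  16 | --000,1000-
  17 | 1000-  (sole → essential)
  23 | 1-111  (sole → essential)
  24 | --000,-10-0
  26 | -10-0,1101-
  29 | -11-1  (sole → essential)
  31 | -11-1,1-111,11-11
Essential prime implicants: -11-1, 0-10-, 01-0-, 1-111, 1000-

NO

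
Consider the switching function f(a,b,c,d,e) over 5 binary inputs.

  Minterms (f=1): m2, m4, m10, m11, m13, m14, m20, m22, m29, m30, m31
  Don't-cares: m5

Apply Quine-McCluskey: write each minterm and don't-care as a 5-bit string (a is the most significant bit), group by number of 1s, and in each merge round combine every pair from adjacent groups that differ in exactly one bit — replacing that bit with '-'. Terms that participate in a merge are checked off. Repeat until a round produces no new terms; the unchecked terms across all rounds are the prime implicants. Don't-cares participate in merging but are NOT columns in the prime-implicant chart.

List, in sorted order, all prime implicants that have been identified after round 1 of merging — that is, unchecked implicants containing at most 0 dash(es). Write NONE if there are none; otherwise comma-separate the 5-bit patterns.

NONE

[col 0] 00010*, 00100*, 00101*, 01010*, 01011*, 01101*, 01110*, 10100*, 10110*, 11101*, 11110*, 11111*
[col 1] -0100, -1101, -1110, 0-010, 0-101, 0010-, 01-10, 0101-, 1-110, 101-0, 111-1, 1111-
Prime implicants: -0100, -1101, -1110, 0-010, 0-101, 0010-, 01-10, 0101-, 1-110, 101-0, 111-1, 1111-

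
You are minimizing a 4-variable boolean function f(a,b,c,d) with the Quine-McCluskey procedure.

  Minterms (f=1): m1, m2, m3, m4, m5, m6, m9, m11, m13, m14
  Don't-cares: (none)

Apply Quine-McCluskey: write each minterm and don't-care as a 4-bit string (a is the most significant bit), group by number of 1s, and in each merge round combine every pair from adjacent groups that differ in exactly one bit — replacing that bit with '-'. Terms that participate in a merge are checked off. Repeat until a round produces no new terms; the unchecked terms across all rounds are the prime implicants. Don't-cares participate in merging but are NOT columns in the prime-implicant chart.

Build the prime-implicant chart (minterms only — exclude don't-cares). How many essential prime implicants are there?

[col 0] 0001*, 0010*, 0011*, 0100*, 0101*, 0110*, 1001*, 1011*, 1101*, 1110*
[col 1] -001*, -011*, -101*, -110, 0-01*, 0-10, 00-1*, 001-, 01-0, 010-, 1-01*, 10-1*
[col 2] --01, -0-1
Prime implicants: --01, -0-1, -110, 0-10, 001-, 01-0, 010-
PI chart (minterm → PIs covering it):
  1 | --01,-0-1
  2 | 0-10,001-
  3 | -0-1,001-
  4 | 01-0,010-
  5 | --01,010-
  6 | -110,0-10,01-0
  9 | --01,-0-1
  11 | -0-1  (sole → essential)
  13 | --01  (sole → essential)
  14 | -110  (sole → essential)
Essential prime implicants: --01, -0-1, -110

3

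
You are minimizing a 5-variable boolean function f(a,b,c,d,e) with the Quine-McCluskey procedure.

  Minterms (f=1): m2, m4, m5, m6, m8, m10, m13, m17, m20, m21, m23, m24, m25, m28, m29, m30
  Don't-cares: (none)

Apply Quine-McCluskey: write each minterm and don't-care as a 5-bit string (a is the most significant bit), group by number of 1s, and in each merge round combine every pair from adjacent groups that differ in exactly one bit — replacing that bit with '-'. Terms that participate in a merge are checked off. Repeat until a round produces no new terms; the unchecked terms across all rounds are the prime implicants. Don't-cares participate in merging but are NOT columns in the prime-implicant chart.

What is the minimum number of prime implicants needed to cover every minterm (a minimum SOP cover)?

8

Round 0: 00010✓ 00100✓ 00101✓ 00110✓ 01000✓ 01010✓ 01101✓ 10001✓ 10100✓ 10101✓ 10111✓ 11000✓ 11001✓ 11100✓ 11101✓ 11110✓
Round 1: -0100✓ -0101✓ -1000 -1101✓ 0-010 0-101✓ 00-10 001-0 0010-✓ 010-0 1-001✓ 1-100✓ 1-101✓ 10-01✓ 101-1 1010-✓ 11-00✓ 11-01✓ 1100-✓ 111-0 1110-✓
Round 2: --101 -010- 1--01 1-10- 11-0-
PIs = {--101, -010-, -1000, 0-010, 00-10, 001-0, 010-0, 1--01, 1-10-, 101-1, 11-0-, 111-0}
Coverage chart:
  m2: 0-010,00-10
  m4: -010-,001-0
  m5: --101,-010-
  m6: 00-10,001-0
  m8: -1000,010-0
  m10: 0-010,010-0
  m13: --101 ←essential
  m17: 1--01 ←essential
  m20: -010-,1-10-
  m21: --101,-010-,1--01,1-10-,101-1
  m23: 101-1 ←essential
  m24: -1000,11-0-
  m25: 1--01,11-0-
  m28: 1-10-,11-0-,111-0
  m29: --101,1--01,1-10-,11-0-
  m30: 111-0 ←essential
Essential: --101, 1--01, 101-1, 111-0
Petrick residual → -010-, -1000, 0-010, 00-10
Min cover (8 terms): cd'e + b'cd' + bc'd'e' + a'c'de' + a'b'de' + ad'e + ab'ce + abce'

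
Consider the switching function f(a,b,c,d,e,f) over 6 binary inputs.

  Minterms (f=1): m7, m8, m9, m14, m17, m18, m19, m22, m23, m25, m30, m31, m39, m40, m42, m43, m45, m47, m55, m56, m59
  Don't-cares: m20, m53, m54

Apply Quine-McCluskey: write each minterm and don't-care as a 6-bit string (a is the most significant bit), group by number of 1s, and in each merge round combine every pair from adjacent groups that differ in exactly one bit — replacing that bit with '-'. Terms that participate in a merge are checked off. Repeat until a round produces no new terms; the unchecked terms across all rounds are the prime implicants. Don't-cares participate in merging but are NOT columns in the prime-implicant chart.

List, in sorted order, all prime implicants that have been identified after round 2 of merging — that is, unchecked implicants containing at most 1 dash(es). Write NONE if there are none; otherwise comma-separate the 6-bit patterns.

-01000, 0-1001, 0-1110, 00100-, 01-001, 0100-1, 0101-0, 1-1000, 1-1011, 10-111, 101-11, 1010-0, 10101-, 1011-1, 1101-1

Round 0: 000111✓ 001000✓ 001001✓ 001110✓ 010001✓ 010010✓ 010011✓ 010100✓ 010110✓ 010111✓ 011001✓ 011110✓ 011111✓ 100111✓ 101000✓ 101010✓ 101011✓ 101101✓ 101111✓ 110101✓ 110110✓ 110111✓ 111000✓ 111011✓
Round 1: -00111✓ -01000 -10110✓ -10111✓ 0-0111✓ 0-1001 0-1110 00100- 01-001 01-110✓ 01-111✓ 010-10✓ 010-11✓ 0100-1 01001-✓ 0101-0 01011-✓ 01111-✓ 1-0111✓ 1-1000 1-1011 10-111 101-11 1010-0 10101- 1011-1 1101-1 11011-✓
Round 2: --0111 -1011- 01-11- 010-1-
PIs = {--0111, -01000, -1011-, 0-1001, 0-1110, 00100-, 01-001, 01-11-, 010-1-, 0100-1, 0101-0, 1-1000, 1-1011, 10-111, 101-11, 1010-0, 10101-, 1011-1, 1101-1}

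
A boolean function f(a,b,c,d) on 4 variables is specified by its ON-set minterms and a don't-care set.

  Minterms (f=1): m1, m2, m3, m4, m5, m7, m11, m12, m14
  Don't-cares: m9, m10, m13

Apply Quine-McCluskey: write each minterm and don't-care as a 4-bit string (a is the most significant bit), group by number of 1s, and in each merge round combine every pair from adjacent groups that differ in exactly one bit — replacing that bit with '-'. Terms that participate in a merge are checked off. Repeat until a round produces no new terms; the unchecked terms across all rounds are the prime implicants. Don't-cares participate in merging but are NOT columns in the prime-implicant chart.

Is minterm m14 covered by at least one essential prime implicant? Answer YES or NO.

NO

size-2^0 implicants → 0001(✓)  0010(✓)  0011(✓)  0100(✓)  0101(✓)  0111(✓)  1001(✓)  1010(✓)  1011(✓)  1100(✓)  1101(✓)  1110(✓)
size-2^1 implicants → -001(✓)  -010(✓)  -011(✓)  -100(✓)  -101(✓)  0-01(✓)  0-11(✓)  00-1(✓)  001-(✓)  01-1(✓)  010-(✓)  1-01(✓)  1-10  10-1(✓)  101-(✓)  11-0  110-(✓)
size-2^2 implicants → --01  -0-1  -01-  -10-  0--1
Unchecked terms (primes): --01, -0-1, -01-, -10-, 0--1, 1-10, 11-0
Minterm coverage:
  m1 ⊆ --01,-0-1,0--1
  m2 ⊆ -01- [E]
  m3 ⊆ -0-1,-01-,0--1
  m4 ⊆ -10- [E]
  m5 ⊆ --01,-10-,0--1
  m7 ⊆ 0--1 [E]
  m11 ⊆ -0-1,-01-
  m12 ⊆ -10-,11-0
  m14 ⊆ 1-10,11-0
E = {-01-, -10-, 0--1}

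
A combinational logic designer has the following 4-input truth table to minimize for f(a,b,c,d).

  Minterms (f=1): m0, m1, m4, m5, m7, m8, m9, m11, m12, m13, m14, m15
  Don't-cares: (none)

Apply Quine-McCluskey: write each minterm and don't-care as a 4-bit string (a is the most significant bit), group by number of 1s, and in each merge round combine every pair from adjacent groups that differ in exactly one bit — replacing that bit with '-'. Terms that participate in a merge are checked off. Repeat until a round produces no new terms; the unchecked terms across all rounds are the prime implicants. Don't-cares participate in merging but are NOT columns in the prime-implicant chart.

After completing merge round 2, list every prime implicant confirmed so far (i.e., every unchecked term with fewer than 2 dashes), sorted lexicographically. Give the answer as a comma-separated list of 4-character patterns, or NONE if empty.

[col 0] 0000*, 0001*, 0100*, 0101*, 0111*, 1000*, 1001*, 1011*, 1100*, 1101*, 1110*, 1111*
[col 1] -000*, -001*, -100*, -101*, -111*, 0-00*, 0-01*, 000-*, 01-1*, 010-*, 1-00*, 1-01*, 1-11*, 10-1*, 100-*, 11-0*, 11-1*, 110-*, 111-*
[col 2] --00*, --01*, -00-*, -1-1, -10-*, 0-0-*, 1--1, 1-0-*, 11--
[col 3] --0-
Prime implicants: --0-, -1-1, 1--1, 11--

NONE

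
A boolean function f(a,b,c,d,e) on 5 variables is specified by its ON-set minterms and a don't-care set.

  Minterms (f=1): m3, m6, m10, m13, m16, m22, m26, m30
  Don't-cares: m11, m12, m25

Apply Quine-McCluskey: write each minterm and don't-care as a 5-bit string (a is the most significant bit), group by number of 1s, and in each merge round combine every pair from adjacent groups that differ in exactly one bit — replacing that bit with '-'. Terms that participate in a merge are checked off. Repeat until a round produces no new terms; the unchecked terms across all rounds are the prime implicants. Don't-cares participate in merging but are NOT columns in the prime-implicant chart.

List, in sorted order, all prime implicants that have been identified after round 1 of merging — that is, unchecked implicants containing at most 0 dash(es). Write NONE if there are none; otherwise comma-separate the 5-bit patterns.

Round 0: 00011✓ 00110✓ 01010✓ 01011✓ 01100✓ 01101✓ 10000 10110✓ 11001 11010✓ 11110✓
Round 1: -0110 -1010 0-011 0101- 0110- 1-110 11-10
PIs = {-0110, -1010, 0-011, 0101-, 0110-, 1-110, 10000, 11-10, 11001}

10000, 11001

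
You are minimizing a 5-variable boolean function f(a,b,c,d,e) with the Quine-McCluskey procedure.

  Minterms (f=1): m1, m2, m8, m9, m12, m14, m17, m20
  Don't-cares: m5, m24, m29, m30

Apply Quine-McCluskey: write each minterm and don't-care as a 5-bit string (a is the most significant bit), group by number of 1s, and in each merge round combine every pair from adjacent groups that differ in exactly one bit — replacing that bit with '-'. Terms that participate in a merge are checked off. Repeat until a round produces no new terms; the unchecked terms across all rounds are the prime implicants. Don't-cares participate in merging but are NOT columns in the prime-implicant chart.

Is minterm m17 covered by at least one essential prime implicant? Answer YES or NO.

size-2^0 implicants → 00001(✓)  00010  00101(✓)  01000(✓)  01001(✓)  01100(✓)  01110(✓)  10001(✓)  10100  11000(✓)  11101  11110(✓)
size-2^1 implicants → -0001  -1000  -1110  0-001  00-01  01-00  0100-  011-0
Unchecked terms (primes): -0001, -1000, -1110, 0-001, 00-01, 00010, 01-00, 0100-, 011-0, 10100, 11101
Minterm coverage:
  m1 ⊆ -0001,0-001,00-01
  m2 ⊆ 00010 [E]
  m8 ⊆ -1000,01-00,0100-
  m9 ⊆ 0-001,0100-
  m12 ⊆ 01-00,011-0
  m14 ⊆ -1110,011-0
  m17 ⊆ -0001 [E]
  m20 ⊆ 10100 [E]
E = {-0001, 00010, 10100}

YES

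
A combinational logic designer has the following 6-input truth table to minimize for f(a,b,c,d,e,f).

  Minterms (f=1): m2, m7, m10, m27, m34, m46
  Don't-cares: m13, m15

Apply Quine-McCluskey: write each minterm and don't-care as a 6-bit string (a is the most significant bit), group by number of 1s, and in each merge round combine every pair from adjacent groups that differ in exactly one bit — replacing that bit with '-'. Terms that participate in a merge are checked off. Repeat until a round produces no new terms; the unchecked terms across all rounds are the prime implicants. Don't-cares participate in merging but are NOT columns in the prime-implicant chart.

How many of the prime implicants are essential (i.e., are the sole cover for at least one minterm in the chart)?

size-2^0 implicants → 000010(✓)  000111(✓)  001010(✓)  001101(✓)  001111(✓)  011011  100010(✓)  101110
size-2^1 implicants → -00010  00-010  00-111  0011-1
Unchecked terms (primes): -00010, 00-010, 00-111, 0011-1, 011011, 101110
Minterm coverage:
  m2 ⊆ -00010,00-010
  m7 ⊆ 00-111 [E]
  m10 ⊆ 00-010 [E]
  m27 ⊆ 011011 [E]
  m34 ⊆ -00010 [E]
  m46 ⊆ 101110 [E]
E = {-00010, 00-010, 00-111, 011011, 101110}

5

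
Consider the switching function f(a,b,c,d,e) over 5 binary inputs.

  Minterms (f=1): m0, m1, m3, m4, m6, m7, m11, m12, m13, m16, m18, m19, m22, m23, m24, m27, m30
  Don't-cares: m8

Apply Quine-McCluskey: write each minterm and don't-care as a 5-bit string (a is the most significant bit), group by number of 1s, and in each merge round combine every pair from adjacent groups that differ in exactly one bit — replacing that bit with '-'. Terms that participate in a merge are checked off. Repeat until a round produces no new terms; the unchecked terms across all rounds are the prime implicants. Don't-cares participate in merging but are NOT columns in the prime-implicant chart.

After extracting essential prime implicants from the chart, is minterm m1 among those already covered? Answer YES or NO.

NO

[col 0] 00000*, 00001*, 00011*, 00100*, 00110*, 00111*, 01000*, 01011*, 01100*, 01101*, 10000*, 10010*, 10011*, 10110*, 10111*, 11000*, 11011*, 11110*
[col 1] -0000*, -0011*, -0110*, -0111*, -1000*, -1011*, 0-000*, 0-011*, 0-100*, 00-00*, 00-11*, 000-1, 0000-, 001-0, 0011-*, 01-00*, 0110-, 1-000*, 1-011*, 1-110, 10-10*, 10-11*, 100-0, 1001-*, 1011-*
[col 2] --000, --011, -0-11, -011-, 0--00, 10-1-
Prime implicants: --000, --011, -0-11, -011-, 0--00, 000-1, 0000-, 001-0, 0110-, 1-110, 10-1-, 100-0
PI chart (minterm → PIs covering it):
  0 | --000,0--00,0000-
  1 | 000-1,0000-
  3 | --011,-0-11,000-1
  4 | 0--00,001-0
  6 | -011-,001-0
  7 | -0-11,-011-
  11 | --011  (sole → essential)
  12 | 0--00,0110-
  13 | 0110-  (sole → essential)
  16 | --000,100-0
  18 | 10-1-,100-0
  19 | --011,-0-11,10-1-
  22 | -011-,1-110,10-1-
  23 | -0-11,-011-,10-1-
  24 | --000  (sole → essential)
  27 | --011  (sole → essential)
  30 | 1-110  (sole → essential)
Essential prime implicants: --000, --011, 0110-, 1-110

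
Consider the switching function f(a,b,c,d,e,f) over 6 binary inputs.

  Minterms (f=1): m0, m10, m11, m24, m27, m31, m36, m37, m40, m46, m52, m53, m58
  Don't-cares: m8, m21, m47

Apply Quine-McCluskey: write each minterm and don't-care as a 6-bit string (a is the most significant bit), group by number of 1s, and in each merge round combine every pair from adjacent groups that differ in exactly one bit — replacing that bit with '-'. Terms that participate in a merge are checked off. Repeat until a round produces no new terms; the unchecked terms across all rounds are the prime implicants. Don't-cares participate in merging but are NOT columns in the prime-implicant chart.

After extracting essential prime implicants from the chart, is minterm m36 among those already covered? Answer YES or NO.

[col 0] 000000*, 001000*, 001010*, 001011*, 010101*, 011000*, 011011*, 011111*, 100100*, 100101*, 101000*, 101110*, 101111*, 110100*, 110101*, 111010
[col 1] -01000, -10101, 0-1000, 0-1011, 00-000, 0010-0, 00101-, 011-11, 1-0100*, 1-0101*, 10010-*, 10111-, 11010-*
[col 2] 1-010-
Prime implicants: -01000, -10101, 0-1000, 0-1011, 00-000, 0010-0, 00101-, 011-11, 1-010-, 10111-, 111010
PI chart (minterm → PIs covering it):
  0 | 00-000  (sole → essential)
  10 | 0010-0,00101-
  11 | 0-1011,00101-
  24 | 0-1000  (sole → essential)
  27 | 0-1011,011-11
  31 | 011-11  (sole → essential)
  36 | 1-010-  (sole → essential)
  37 | 1-010-  (sole → essential)
  40 | -01000  (sole → essential)
  46 | 10111-  (sole → essential)
  52 | 1-010-  (sole → essential)
  53 | -10101,1-010-
  58 | 111010  (sole → essential)
Essential prime implicants: -01000, 0-1000, 00-000, 011-11, 1-010-, 10111-, 111010

YES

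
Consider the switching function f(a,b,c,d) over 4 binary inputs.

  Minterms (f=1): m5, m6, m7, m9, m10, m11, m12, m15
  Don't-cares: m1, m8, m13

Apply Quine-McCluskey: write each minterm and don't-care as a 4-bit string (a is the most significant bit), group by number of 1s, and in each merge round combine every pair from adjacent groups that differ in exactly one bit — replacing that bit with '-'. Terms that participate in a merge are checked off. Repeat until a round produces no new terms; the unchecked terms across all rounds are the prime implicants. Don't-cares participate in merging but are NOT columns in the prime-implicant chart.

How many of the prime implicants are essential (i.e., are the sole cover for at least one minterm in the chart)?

Round 0: 0001✓ 0101✓ 0110✓ 0111✓ 1000✓ 1001✓ 1010✓ 1011✓ 1100✓ 1101✓ 1111✓
Round 1: -001✓ -101✓ -111✓ 0-01✓ 01-1✓ 011- 1-00✓ 1-01✓ 1-11✓ 10-0✓ 10-1✓ 100-✓ 101-✓ 11-1✓ 110-✓
Round 2: --01 -1-1 1--1 1-0- 10--
PIs = {--01, -1-1, 011-, 1--1, 1-0-, 10--}
Coverage chart:
  m5: --01,-1-1
  m6: 011- ←essential
  m7: -1-1,011-
  m9: --01,1--1,1-0-,10--
  m10: 10-- ←essential
  m11: 1--1,10--
  m12: 1-0- ←essential
  m15: -1-1,1--1
Essential: 011-, 1-0-, 10--

3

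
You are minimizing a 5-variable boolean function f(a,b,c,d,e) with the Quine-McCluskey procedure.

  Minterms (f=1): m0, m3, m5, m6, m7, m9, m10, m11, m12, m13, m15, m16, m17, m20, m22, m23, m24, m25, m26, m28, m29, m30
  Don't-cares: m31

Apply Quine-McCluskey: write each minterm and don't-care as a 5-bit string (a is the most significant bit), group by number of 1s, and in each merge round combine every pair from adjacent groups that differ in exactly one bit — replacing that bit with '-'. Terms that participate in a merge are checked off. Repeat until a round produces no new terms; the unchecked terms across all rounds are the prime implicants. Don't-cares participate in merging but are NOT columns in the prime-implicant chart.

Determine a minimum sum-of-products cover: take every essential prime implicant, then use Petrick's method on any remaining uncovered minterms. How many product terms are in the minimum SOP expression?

size-2^0 implicants → 00000(✓)  00011(✓)  00101(✓)  00110(✓)  00111(✓)  01001(✓)  01010(✓)  01011(✓)  01100(✓)  01101(✓)  01111(✓)  10000(✓)  10001(✓)  10100(✓)  10110(✓)  10111(✓)  11000(✓)  11001(✓)  11010(✓)  11100(✓)  11101(✓)  11110(✓)  11111(✓)
size-2^1 implicants → -0000  -0110(✓)  -0111(✓)  -1001(✓)  -1010  -1100(✓)  -1101(✓)  -1111(✓)  0-011(✓)  0-101(✓)  0-111(✓)  00-11(✓)  001-1(✓)  0011-(✓)  01-01(✓)  01-11(✓)  010-1(✓)  0101-  011-1(✓)  0110-(✓)  1-000(✓)  1-001(✓)  1-100(✓)  1-110(✓)  1-111(✓)  10-00(✓)  1000-(✓)  101-0(✓)  1011-(✓)  11-00(✓)  11-01(✓)  11-10(✓)  110-0(✓)  1100-(✓)  111-0(✓)  111-1(✓)  1110-(✓)  1111-(✓)
size-2^2 implicants → --111  -011-  -1-01  -11-1  -110-  0--11  0-1-1  01--1  1--00  1-00-  1-1-0  1-11-  11--0  11-0-  111--
Unchecked terms (primes): --111, -0000, -011-, -1-01, -1010, -11-1, -110-, 0--11, 0-1-1, 01--1, 0101-, 1--00, 1-00-, 1-1-0, 1-11-, 11--0, 11-0-, 111--
Minterm coverage:
  m0 ⊆ -0000 [E]
  m3 ⊆ 0--11 [E]
  m5 ⊆ 0-1-1 [E]
  m6 ⊆ -011- [E]
  m7 ⊆ --111,-011-,0--11,0-1-1
  m9 ⊆ -1-01,01--1
  m10 ⊆ -1010,0101-
  m11 ⊆ 0--11,01--1,0101-
  m12 ⊆ -110- [E]
  m13 ⊆ -1-01,-11-1,-110-,0-1-1,01--1
  m15 ⊆ --111,-11-1,0--11,0-1-1,01--1
  m16 ⊆ -0000,1--00,1-00-
  m17 ⊆ 1-00- [E]
  m20 ⊆ 1--00,1-1-0
  m22 ⊆ -011-,1-1-0,1-11-
  m23 ⊆ --111,-011-,1-11-
  m24 ⊆ 1--00,1-00-,11--0,11-0-
  m25 ⊆ -1-01,1-00-,11-0-
  m26 ⊆ -1010,11--0
  m28 ⊆ -110-,1--00,1-1-0,11--0,11-0-,111--
  m29 ⊆ -1-01,-11-1,-110-,11-0-,111--
  m30 ⊆ 1-1-0,1-11-,11--0,111--
E = {-0000, -011-, -110-, 0--11, 0-1-1, 1-00-}
Petrick residual → -1-01, -1010, 1-1-0
Cover = b'c'd'e' + b'cd + bd'e + bc'de' + bcd' + a'de + a'ce + ac'd' + ace'  |cover|=9

9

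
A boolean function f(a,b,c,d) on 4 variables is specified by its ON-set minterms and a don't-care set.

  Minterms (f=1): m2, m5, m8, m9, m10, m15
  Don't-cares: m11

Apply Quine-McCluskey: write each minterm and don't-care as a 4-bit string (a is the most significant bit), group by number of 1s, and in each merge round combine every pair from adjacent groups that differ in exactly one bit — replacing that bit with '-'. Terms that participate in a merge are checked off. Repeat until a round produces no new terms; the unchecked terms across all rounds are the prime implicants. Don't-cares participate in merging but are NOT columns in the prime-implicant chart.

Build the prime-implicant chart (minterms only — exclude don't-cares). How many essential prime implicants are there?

4

[col 0] 0010*, 0101, 1000*, 1001*, 1010*, 1011*, 1111*
[col 1] -010, 1-11, 10-0*, 10-1*, 100-*, 101-*
[col 2] 10--
Prime implicants: -010, 0101, 1-11, 10--
PI chart (minterm → PIs covering it):
  2 | -010  (sole → essential)
  5 | 0101  (sole → essential)
  8 | 10--  (sole → essential)
  9 | 10--  (sole → essential)
  10 | -010,10--
  15 | 1-11  (sole → essential)
Essential prime implicants: -010, 0101, 1-11, 10--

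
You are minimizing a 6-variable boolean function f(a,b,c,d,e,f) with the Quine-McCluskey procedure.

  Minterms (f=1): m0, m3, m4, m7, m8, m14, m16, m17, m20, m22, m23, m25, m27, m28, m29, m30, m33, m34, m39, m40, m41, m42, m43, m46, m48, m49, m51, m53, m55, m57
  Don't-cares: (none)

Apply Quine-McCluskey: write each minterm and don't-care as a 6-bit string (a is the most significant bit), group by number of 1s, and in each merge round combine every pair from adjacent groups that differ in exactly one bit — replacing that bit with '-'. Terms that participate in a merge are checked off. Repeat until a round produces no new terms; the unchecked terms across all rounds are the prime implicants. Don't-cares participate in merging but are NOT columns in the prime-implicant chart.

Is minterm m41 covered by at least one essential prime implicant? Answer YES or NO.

YES

[col 0] 000000*, 000011*, 000100*, 000111*, 001000*, 001110*, 010000*, 010001*, 010100*, 010110*, 010111*, 011001*, 011011*, 011100*, 011101*, 011110*, 100001*, 100010*, 100111*, 101000*, 101001*, 101010*, 101011*, 101110*, 110000*, 110001*, 110011*, 110101*, 110111*, 111001*
[col 1] -00111*, -01000, -01110, -10000*, -10001*, -10111*, -11001*, 0-0000*, 0-0100*, 0-0111*, 0-1110, 00-000, 000-00*, 000-11, 01-001*, 01-100*, 01-110*, 010-00*, 01000-*, 0101-0*, 01011-, 011-01, 0110-1, 0111-0*, 01110-, 1-0001*, 1-0111*, 1-1001*, 10-001*, 10-010, 101-10, 1010-0*, 1010-1*, 10100-*, 10101-*, 11-001*, 110-01*, 110-11*, 1100-1*, 11000-*, 1101-1*
[col 2] --0111, -1-001, -1000-, 0-0-00, 01-1-0, 1--001, 1010--, 110--1
Prime implicants: --0111, -01000, -01110, -1-001, -1000-, 0-0-00, 0-1110, 00-000, 000-11, 01-1-0, 01011-, 011-01, 0110-1, 01110-, 1--001, 10-010, 101-10, 1010--, 110--1
PI chart (minterm → PIs covering it):
  0 | 0-0-00,00-000
  3 | 000-11  (sole → essential)
  4 | 0-0-00  (sole → essential)
  7 | --0111,000-11
  8 | -01000,00-000
  14 | -01110,0-1110
  16 | -1000-,0-0-00
  17 | -1-001,-1000-
  20 | 0-0-00,01-1-0
  22 | 01-1-0,01011-
  23 | --0111,01011-
  25 | -1-001,011-01,0110-1
  27 | 0110-1  (sole → essential)
  28 | 01-1-0,01110-
  29 | 011-01,01110-
  30 | 0-1110,01-1-0
  33 | 1--001  (sole → essential)
  34 | 10-010  (sole → essential)
  39 | --0111  (sole → essential)
  40 | -01000,1010--
  41 | 1--001,1010--
  42 | 10-010,101-10,1010--
  43 | 1010--  (sole → essential)
  46 | -01110,101-10
  48 | -1000-  (sole → essential)
  49 | -1-001,-1000-,1--001,110--1
  51 | 110--1  (sole → essential)
  53 | 110--1  (sole → essential)
  55 | --0111,110--1
  57 | -1-001,1--001
Essential prime implicants: --0111, -1000-, 0-0-00, 000-11, 0110-1, 1--001, 10-010, 1010--, 110--1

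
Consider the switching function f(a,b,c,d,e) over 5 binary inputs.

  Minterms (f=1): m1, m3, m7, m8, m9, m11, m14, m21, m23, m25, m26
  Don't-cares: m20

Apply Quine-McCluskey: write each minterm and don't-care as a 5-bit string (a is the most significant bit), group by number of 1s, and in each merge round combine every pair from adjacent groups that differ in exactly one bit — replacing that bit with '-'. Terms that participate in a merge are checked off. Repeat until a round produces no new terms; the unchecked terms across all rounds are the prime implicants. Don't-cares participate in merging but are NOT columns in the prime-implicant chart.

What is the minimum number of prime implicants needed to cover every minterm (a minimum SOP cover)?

7

size-2^0 implicants → 00001(✓)  00011(✓)  00111(✓)  01000(✓)  01001(✓)  01011(✓)  01110  10100(✓)  10101(✓)  10111(✓)  11001(✓)  11010
size-2^1 implicants → -0111  -1001  0-001(✓)  0-011(✓)  00-11  000-1(✓)  010-1(✓)  0100-  101-1  1010-
size-2^2 implicants → 0-0-1
Unchecked terms (primes): -0111, -1001, 0-0-1, 00-11, 0100-, 01110, 101-1, 1010-, 11010
Minterm coverage:
  m1 ⊆ 0-0-1 [E]
  m3 ⊆ 0-0-1,00-11
  m7 ⊆ -0111,00-11
  m8 ⊆ 0100- [E]
  m9 ⊆ -1001,0-0-1,0100-
  m11 ⊆ 0-0-1 [E]
  m14 ⊆ 01110 [E]
  m21 ⊆ 101-1,1010-
  m23 ⊆ -0111,101-1
  m25 ⊆ -1001 [E]
  m26 ⊆ 11010 [E]
E = {-1001, 0-0-1, 0100-, 01110, 11010}
Petrick residual → -0111, 101-1
Cover = b'cde + bc'd'e + a'c'e + a'bc'd' + a'bcde' + ab'ce + abc'de'  |cover|=7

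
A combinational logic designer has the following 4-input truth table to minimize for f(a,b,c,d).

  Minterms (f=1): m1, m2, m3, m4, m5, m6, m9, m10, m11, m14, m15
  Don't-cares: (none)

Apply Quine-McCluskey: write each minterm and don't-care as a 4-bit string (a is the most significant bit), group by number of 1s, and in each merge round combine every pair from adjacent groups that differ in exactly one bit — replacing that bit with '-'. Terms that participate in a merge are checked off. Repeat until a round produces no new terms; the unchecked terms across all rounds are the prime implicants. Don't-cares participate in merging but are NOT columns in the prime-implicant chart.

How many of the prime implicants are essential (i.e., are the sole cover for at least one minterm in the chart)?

size-2^0 implicants → 0001(✓)  0010(✓)  0011(✓)  0100(✓)  0101(✓)  0110(✓)  1001(✓)  1010(✓)  1011(✓)  1110(✓)  1111(✓)
size-2^1 implicants → -001(✓)  -010(✓)  -011(✓)  -110(✓)  0-01  0-10(✓)  00-1(✓)  001-(✓)  01-0  010-  1-10(✓)  1-11(✓)  10-1(✓)  101-(✓)  111-(✓)
size-2^2 implicants → --10  -0-1  -01-  1-1-
Unchecked terms (primes): --10, -0-1, -01-, 0-01, 01-0, 010-, 1-1-
Minterm coverage:
  m1 ⊆ -0-1,0-01
  m2 ⊆ --10,-01-
  m3 ⊆ -0-1,-01-
  m4 ⊆ 01-0,010-
  m5 ⊆ 0-01,010-
  m6 ⊆ --10,01-0
  m9 ⊆ -0-1 [E]
  m10 ⊆ --10,-01-,1-1-
  m11 ⊆ -0-1,-01-,1-1-
  m14 ⊆ --10,1-1-
  m15 ⊆ 1-1- [E]
E = {-0-1, 1-1-}

2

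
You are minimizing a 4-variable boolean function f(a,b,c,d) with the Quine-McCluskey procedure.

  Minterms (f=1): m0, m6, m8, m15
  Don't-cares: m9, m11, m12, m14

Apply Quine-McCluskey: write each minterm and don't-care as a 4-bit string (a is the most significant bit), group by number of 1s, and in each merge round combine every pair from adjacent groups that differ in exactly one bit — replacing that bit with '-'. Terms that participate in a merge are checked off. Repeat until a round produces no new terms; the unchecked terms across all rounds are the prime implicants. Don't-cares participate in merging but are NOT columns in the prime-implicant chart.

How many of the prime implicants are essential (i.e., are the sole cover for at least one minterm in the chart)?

[col 0] 0000*, 0110*, 1000*, 1001*, 1011*, 1100*, 1110*, 1111*
[col 1] -000, -110, 1-00, 1-11, 10-1, 100-, 11-0, 111-
Prime implicants: -000, -110, 1-00, 1-11, 10-1, 100-, 11-0, 111-
PI chart (minterm → PIs covering it):
  0 | -000  (sole → essential)
  6 | -110  (sole → essential)
  8 | -000,1-00,100-
  15 | 1-11,111-
Essential prime implicants: -000, -110

2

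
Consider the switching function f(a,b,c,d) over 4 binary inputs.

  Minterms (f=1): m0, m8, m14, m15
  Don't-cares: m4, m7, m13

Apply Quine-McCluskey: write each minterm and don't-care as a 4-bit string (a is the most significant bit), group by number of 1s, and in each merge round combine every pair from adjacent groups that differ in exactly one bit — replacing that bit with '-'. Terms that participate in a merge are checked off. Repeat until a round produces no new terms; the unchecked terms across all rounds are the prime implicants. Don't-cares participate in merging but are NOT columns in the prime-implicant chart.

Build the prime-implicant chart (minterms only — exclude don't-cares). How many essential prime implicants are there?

Round 0: 0000✓ 0100✓ 0111✓ 1000✓ 1101✓ 1110✓ 1111✓
Round 1: -000 -111 0-00 11-1 111-
PIs = {-000, -111, 0-00, 11-1, 111-}
Coverage chart:
  m0: -000,0-00
  m8: -000 ←essential
  m14: 111- ←essential
  m15: -111,11-1,111-
Essential: -000, 111-

2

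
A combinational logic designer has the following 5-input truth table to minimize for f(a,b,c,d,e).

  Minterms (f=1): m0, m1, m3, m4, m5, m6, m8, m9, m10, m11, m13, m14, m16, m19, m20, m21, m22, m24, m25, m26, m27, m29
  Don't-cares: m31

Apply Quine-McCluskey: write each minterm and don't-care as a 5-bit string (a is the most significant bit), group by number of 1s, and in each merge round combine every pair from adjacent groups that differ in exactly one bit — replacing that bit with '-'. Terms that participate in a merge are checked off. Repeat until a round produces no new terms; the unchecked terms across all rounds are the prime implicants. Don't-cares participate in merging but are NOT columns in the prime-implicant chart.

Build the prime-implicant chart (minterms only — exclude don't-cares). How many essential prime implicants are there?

3

[col 0] 00000*, 00001*, 00011*, 00100*, 00101*, 00110*, 01000*, 01001*, 01010*, 01011*, 01101*, 01110*, 10000*, 10011*, 10100*, 10101*, 10110*, 11000*, 11001*, 11010*, 11011*, 11101*, 11111*
[col 1] -0000*, -0011*, -0100*, -0101*, -0110*, -1000*, -1001*, -1010*, -1011*, -1101*, 0-000*, 0-001*, 0-011*, 0-101*, 0-110, 00-00*, 00-01*, 000-1*, 0000-*, 001-0*, 0010-*, 01-01*, 01-10, 010-0*, 010-1*, 0100-*, 0101-*, 1-000*, 1-011*, 1-101*, 10-00*, 101-0*, 1010-*, 11-01*, 11-11*, 110-0*, 110-1*, 1100-*, 1101-*, 111-1*
[col 2] --000, --011, --101, -0-00, -01-0, -010-, -1-01, -10-0*, -10-1*, -100-*, -101-*, 0--01, 0-0-1, 0-00-, 00-0-, 010--*, 11--1, 110--*
[col 3] -10--
Prime implicants: --000, --011, --101, -0-00, -01-0, -010-, -1-01, -10--, 0--01, 0-0-1, 0-00-, 0-110, 00-0-, 01-10, 11--1
PI chart (minterm → PIs covering it):
  0 | --000,-0-00,0-00-,00-0-
  1 | 0--01,0-0-1,0-00-,00-0-
  3 | --011,0-0-1
  4 | -0-00,-01-0,-010-,00-0-
  5 | --101,-010-,0--01,00-0-
  6 | -01-0,0-110
  8 | --000,-10--,0-00-
  9 | -1-01,-10--,0--01,0-0-1,0-00-
  10 | -10--,01-10
  11 | --011,-10--,0-0-1
  13 | --101,-1-01,0--01
  14 | 0-110,01-10
  16 | --000,-0-00
  19 | --011  (sole → essential)
  20 | -0-00,-01-0,-010-
  21 | --101,-010-
  22 | -01-0  (sole → essential)
  24 | --000,-10--
  25 | -1-01,-10--,11--1
  26 | -10--  (sole → essential)
  27 | --011,-10--,11--1
  29 | --101,-1-01,11--1
Essential prime implicants: --011, -01-0, -10--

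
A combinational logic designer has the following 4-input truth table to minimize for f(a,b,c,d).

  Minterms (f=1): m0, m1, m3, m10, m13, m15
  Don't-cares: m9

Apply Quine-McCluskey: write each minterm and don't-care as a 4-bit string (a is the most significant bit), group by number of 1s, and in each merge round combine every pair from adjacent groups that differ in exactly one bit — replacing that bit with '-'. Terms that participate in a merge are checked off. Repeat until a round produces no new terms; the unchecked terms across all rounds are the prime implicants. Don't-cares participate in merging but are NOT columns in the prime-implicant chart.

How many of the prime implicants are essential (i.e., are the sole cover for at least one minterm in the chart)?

size-2^0 implicants → 0000(✓)  0001(✓)  0011(✓)  1001(✓)  1010  1101(✓)  1111(✓)
size-2^1 implicants → -001  00-1  000-  1-01  11-1
Unchecked terms (primes): -001, 00-1, 000-, 1-01, 1010, 11-1
Minterm coverage:
  m0 ⊆ 000- [E]
  m1 ⊆ -001,00-1,000-
  m3 ⊆ 00-1 [E]
  m10 ⊆ 1010 [E]
  m13 ⊆ 1-01,11-1
  m15 ⊆ 11-1 [E]
E = {00-1, 000-, 1010, 11-1}

4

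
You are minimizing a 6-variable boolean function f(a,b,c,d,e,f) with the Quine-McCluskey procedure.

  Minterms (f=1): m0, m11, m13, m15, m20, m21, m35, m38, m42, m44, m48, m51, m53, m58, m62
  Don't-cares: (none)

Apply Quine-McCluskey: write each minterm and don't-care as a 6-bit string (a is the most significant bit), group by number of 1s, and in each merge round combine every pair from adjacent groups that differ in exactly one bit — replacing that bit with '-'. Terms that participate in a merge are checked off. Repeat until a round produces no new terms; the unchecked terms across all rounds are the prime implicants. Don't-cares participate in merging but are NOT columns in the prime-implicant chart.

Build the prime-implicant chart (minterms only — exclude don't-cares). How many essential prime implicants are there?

11

size-2^0 implicants → 000000  001011(✓)  001101(✓)  001111(✓)  010100(✓)  010101(✓)  100011(✓)  100110  101010(✓)  101100  110000  110011(✓)  110101(✓)  111010(✓)  111110(✓)
size-2^1 implicants → -10101  001-11  0011-1  01010-  1-0011  1-1010  111-10
Unchecked terms (primes): -10101, 000000, 001-11, 0011-1, 01010-, 1-0011, 1-1010, 100110, 101100, 110000, 111-10
Minterm coverage:
  m0 ⊆ 000000 [E]
  m11 ⊆ 001-11 [E]
  m13 ⊆ 0011-1 [E]
  m15 ⊆ 001-11,0011-1
  m20 ⊆ 01010- [E]
  m21 ⊆ -10101,01010-
  m35 ⊆ 1-0011 [E]
  m38 ⊆ 100110 [E]
  m42 ⊆ 1-1010 [E]
  m44 ⊆ 101100 [E]
  m48 ⊆ 110000 [E]
  m51 ⊆ 1-0011 [E]
  m53 ⊆ -10101 [E]
  m58 ⊆ 1-1010,111-10
  m62 ⊆ 111-10 [E]
E = {-10101, 000000, 001-11, 0011-1, 01010-, 1-0011, 1-1010, 100110, 101100, 110000, 111-10}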